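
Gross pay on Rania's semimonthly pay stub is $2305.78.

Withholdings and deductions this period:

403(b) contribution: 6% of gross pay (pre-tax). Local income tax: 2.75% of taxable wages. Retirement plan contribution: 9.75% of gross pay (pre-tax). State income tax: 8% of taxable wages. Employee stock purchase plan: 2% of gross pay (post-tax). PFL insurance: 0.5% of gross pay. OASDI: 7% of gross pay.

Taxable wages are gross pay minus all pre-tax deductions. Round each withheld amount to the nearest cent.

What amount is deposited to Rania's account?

403(b) contribution: $2305.78 × 0.06 = $138.35
Retirement plan contribution: $2305.78 × 0.0975 = $224.81
Pre-tax total = $138.35 + $224.81 = $363.16
Taxable wages = $2305.78 − $363.16 = $1942.62
Local income tax: $1942.62 × 0.0275 = $53.42
State income tax: $1942.62 × 0.08 = $155.41
PFL insurance: $2305.78 × 0.005 = $11.53
OASDI: $2305.78 × 0.07 = $161.40
Employee stock purchase plan: $2305.78 × 0.02 = $46.12
Total deductions = $138.35 + $224.81 + $53.42 + $155.41 + $11.53 + $161.40 + $46.12 = $791.04
Net pay = $2305.78 − $791.04 = $1514.74

$1514.74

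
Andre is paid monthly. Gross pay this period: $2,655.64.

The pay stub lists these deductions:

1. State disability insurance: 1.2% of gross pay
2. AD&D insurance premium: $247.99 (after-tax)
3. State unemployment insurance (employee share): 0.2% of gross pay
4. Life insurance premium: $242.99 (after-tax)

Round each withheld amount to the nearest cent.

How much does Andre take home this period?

State disability insurance: $2,655.64 × 0.012 = $31.87
State unemployment insurance (employee share): $2,655.64 × 0.002 = $5.31
Life insurance premium: $242.99
AD&D insurance premium: $247.99
Total deductions = $31.87 + $5.31 + $242.99 + $247.99 = $528.16
Net pay = $2,655.64 − $528.16 = $2,127.48

$2,127.48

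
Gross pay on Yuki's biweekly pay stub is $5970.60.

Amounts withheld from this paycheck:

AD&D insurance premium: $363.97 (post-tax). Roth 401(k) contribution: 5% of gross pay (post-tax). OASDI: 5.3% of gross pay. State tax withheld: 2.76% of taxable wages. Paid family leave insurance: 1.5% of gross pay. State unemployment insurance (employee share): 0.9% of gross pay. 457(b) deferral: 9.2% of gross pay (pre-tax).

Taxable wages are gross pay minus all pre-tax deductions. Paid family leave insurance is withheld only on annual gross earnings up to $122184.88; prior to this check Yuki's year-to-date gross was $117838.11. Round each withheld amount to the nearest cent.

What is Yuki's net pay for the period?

457(b) deferral: $5970.60 × 0.092 = $549.30
Taxable wages = $5970.60 − $549.30 = $5421.30
State tax withheld: $5421.30 × 0.0276 = $149.63
Paid family leave insurance: only $122184.88 − $117838.11 = $4346.77 of this check is subject → $4346.77 × 0.015 = $65.20
OASDI: $5970.60 × 0.053 = $316.44
State unemployment insurance (employee share): $5970.60 × 0.009 = $53.74
Roth 401(k) contribution: $5970.60 × 0.05 = $298.53
AD&D insurance premium: $363.97
Total deductions = $549.30 + $149.63 + $65.20 + $316.44 + $53.74 + $298.53 + $363.97 = $1796.81
Net pay = $5970.60 − $1796.81 = $4173.79

$4173.79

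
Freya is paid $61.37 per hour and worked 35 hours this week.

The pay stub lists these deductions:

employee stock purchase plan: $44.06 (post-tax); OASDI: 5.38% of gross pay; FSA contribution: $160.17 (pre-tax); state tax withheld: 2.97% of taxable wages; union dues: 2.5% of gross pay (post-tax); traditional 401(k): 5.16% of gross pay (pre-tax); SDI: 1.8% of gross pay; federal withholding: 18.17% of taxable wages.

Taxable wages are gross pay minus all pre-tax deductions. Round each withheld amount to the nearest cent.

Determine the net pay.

$1,228.18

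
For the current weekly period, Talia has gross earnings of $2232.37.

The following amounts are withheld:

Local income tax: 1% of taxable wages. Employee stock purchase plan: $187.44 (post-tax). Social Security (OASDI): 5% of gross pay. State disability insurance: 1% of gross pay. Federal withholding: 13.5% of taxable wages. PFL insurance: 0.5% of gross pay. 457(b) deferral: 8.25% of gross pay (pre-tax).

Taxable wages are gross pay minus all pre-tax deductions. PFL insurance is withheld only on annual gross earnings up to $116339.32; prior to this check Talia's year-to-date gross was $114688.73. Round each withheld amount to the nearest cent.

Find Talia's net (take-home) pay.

457(b) deferral: $2232.37 × 0.0825 = $184.17
Taxable wages = $2232.37 − $184.17 = $2048.20
Federal withholding: $2048.20 × 0.135 = $276.51
Local income tax: $2048.20 × 0.01 = $20.48
Social Security (OASDI): $2232.37 × 0.05 = $111.62
PFL insurance: only $116339.32 − $114688.73 = $1650.59 of this check is subject → $1650.59 × 0.005 = $8.25
State disability insurance: $2232.37 × 0.01 = $22.32
Employee stock purchase plan: $187.44
Total deductions = $184.17 + $276.51 + $20.48 + $111.62 + $8.25 + $22.32 + $187.44 = $810.79
Net pay = $2232.37 − $810.79 = $1421.58

$1421.58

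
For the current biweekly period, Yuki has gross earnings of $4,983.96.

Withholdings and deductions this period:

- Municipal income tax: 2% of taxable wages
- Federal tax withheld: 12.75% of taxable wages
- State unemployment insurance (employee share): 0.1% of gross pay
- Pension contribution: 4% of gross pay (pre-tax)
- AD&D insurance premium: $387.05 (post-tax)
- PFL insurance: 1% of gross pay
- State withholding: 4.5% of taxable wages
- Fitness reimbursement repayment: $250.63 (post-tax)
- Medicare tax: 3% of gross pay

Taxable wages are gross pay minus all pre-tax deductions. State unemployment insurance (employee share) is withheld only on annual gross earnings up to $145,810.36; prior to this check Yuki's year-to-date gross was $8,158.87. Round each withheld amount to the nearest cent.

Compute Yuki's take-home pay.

$3,021.54

Pension contribution: $4,983.96 × 0.04 = $199.36
Taxable wages = $4,983.96 − $199.36 = $4,784.60
Municipal income tax: $4,784.60 × 0.02 = $95.69
State withholding: $4,784.60 × 0.045 = $215.31
Federal tax withheld: $4,784.60 × 0.1275 = $610.04
PFL insurance: $4,983.96 × 0.01 = $49.84
State unemployment insurance (employee share): cap not yet reached, full $4,983.96 is subject → $4,983.96 × 0.001 = $4.98
Medicare tax: $4,983.96 × 0.03 = $149.52
AD&D insurance premium: $387.05
Fitness reimbursement repayment: $250.63
Total deductions = $199.36 + $95.69 + $215.31 + $610.04 + $49.84 + $4.98 + $149.52 + $387.05 + $250.63 = $1,962.42
Net pay = $4,983.96 − $1,962.42 = $3,021.54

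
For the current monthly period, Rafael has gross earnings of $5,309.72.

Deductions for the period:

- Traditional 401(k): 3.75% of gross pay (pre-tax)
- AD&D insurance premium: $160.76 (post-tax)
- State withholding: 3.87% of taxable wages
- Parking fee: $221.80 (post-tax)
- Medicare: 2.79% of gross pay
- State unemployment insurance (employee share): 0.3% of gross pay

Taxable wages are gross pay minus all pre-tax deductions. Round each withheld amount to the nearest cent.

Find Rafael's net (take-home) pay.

$4,366.20

Traditional 401(k): $5,309.72 × 0.0375 = $199.11
Taxable wages = $5,309.72 − $199.11 = $5,110.61
State withholding: $5,110.61 × 0.0387 = $197.78
State unemployment insurance (employee share): $5,309.72 × 0.003 = $15.93
Medicare: $5,309.72 × 0.0279 = $148.14
AD&D insurance premium: $160.76
Parking fee: $221.80
Total deductions = $199.11 + $197.78 + $15.93 + $148.14 + $160.76 + $221.80 = $943.52
Net pay = $5,309.72 − $943.52 = $4,366.20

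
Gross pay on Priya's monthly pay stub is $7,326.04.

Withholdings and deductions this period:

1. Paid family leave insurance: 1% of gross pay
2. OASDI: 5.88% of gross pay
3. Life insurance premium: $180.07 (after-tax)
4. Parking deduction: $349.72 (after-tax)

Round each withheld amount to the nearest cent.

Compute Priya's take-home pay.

$6,292.22

OASDI: $7,326.04 × 0.0588 = $430.77
Paid family leave insurance: $7,326.04 × 0.01 = $73.26
Life insurance premium: $180.07
Parking deduction: $349.72
Total deductions = $430.77 + $73.26 + $180.07 + $349.72 = $1,033.82
Net pay = $7,326.04 − $1,033.82 = $6,292.22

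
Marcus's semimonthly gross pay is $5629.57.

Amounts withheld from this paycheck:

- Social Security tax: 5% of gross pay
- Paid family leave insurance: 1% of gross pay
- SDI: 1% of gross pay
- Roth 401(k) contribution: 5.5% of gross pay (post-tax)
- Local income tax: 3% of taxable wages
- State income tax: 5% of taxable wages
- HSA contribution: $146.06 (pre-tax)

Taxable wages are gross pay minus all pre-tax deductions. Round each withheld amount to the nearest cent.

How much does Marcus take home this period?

$4341.11

HSA contribution: $146.06
Taxable wages = $5629.57 − $146.06 = $5483.51
State income tax: $5483.51 × 0.05 = $274.18
Local income tax: $5483.51 × 0.03 = $164.51
Social Security tax: $5629.57 × 0.05 = $281.48
SDI: $5629.57 × 0.01 = $56.30
Paid family leave insurance: $5629.57 × 0.01 = $56.30
Roth 401(k) contribution: $5629.57 × 0.055 = $309.63
Total deductions = $146.06 + $274.18 + $164.51 + $281.48 + $56.30 + $56.30 + $309.63 = $1288.46
Net pay = $5629.57 − $1288.46 = $4341.11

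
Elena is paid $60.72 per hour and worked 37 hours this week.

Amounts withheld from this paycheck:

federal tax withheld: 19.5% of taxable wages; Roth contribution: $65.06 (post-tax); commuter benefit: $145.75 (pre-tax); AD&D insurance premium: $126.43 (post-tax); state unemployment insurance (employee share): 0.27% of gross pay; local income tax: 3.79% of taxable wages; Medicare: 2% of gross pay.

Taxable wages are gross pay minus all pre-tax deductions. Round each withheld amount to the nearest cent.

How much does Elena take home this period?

Gross pay: 37 × $60.72 = $2,246.64
Commuter benefit: $145.75
Taxable wages = $2,246.64 − $145.75 = $2,100.89
Federal tax withheld: $2,100.89 × 0.195 = $409.67
Local income tax: $2,100.89 × 0.0379 = $79.62
Medicare: $2,246.64 × 0.02 = $44.93
State unemployment insurance (employee share): $2,246.64 × 0.0027 = $6.07
Roth contribution: $65.06
AD&D insurance premium: $126.43
Total deductions = $145.75 + $409.67 + $79.62 + $44.93 + $6.07 + $65.06 + $126.43 = $877.53
Net pay = $2,246.64 − $877.53 = $1,369.11

$1,369.11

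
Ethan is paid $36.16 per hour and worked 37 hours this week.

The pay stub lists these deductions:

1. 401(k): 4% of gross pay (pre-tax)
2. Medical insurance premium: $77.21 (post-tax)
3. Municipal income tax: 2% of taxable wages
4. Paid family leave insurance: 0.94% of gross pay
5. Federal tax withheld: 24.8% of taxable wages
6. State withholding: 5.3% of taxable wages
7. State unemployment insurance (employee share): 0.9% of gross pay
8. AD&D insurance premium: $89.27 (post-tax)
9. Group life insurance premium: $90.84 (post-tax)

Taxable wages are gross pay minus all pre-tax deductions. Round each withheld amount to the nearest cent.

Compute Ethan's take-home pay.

Gross pay: 37 × $36.16 = $1,337.92
401(k): $1,337.92 × 0.04 = $53.52
Taxable wages = $1,337.92 − $53.52 = $1,284.40
State withholding: $1,284.40 × 0.053 = $68.07
Municipal income tax: $1,284.40 × 0.02 = $25.69
Federal tax withheld: $1,284.40 × 0.248 = $318.53
State unemployment insurance (employee share): $1,337.92 × 0.009 = $12.04
Paid family leave insurance: $1,337.92 × 0.0094 = $12.58
AD&D insurance premium: $89.27
Medical insurance premium: $77.21
Group life insurance premium: $90.84
Total deductions = $53.52 + $68.07 + $25.69 + $318.53 + $12.04 + $12.58 + $89.27 + $77.21 + $90.84 = $747.75
Net pay = $1,337.92 − $747.75 = $590.17

$590.17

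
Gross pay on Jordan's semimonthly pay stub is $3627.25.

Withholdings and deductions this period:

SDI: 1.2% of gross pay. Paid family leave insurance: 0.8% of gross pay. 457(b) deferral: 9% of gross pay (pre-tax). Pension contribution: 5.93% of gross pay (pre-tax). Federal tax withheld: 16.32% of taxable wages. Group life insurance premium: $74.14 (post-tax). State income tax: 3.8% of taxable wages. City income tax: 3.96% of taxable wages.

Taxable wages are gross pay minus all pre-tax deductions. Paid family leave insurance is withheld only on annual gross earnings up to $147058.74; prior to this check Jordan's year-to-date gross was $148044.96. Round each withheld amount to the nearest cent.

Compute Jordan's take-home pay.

Pension contribution: $3627.25 × 0.0593 = $215.10
457(b) deferral: $3627.25 × 0.09 = $326.45
Pre-tax total = $215.10 + $326.45 = $541.55
Taxable wages = $3627.25 − $541.55 = $3085.70
Federal tax withheld: $3085.70 × 0.1632 = $503.59
City income tax: $3085.70 × 0.0396 = $122.19
State income tax: $3085.70 × 0.038 = $117.26
SDI: $3627.25 × 0.012 = $43.53
Paid family leave insurance: annual cap $147058.74 already reached (YTD $148044.96), so $0.00
Group life insurance premium: $74.14
Total deductions = $215.10 + $326.45 + $503.59 + $122.19 + $117.26 + $43.53 + $0.00 + $74.14 = $1402.26
Net pay = $3627.25 − $1402.26 = $2224.99

$2224.99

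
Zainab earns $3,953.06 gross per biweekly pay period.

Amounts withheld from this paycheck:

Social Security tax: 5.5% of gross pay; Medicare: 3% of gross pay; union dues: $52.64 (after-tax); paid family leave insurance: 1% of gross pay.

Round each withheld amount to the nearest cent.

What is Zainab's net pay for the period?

$3,524.88

Social Security tax: $3,953.06 × 0.055 = $217.42
Medicare: $3,953.06 × 0.03 = $118.59
Paid family leave insurance: $3,953.06 × 0.01 = $39.53
Union dues: $52.64
Total deductions = $217.42 + $118.59 + $39.53 + $52.64 = $428.18
Net pay = $3,953.06 − $428.18 = $3,524.88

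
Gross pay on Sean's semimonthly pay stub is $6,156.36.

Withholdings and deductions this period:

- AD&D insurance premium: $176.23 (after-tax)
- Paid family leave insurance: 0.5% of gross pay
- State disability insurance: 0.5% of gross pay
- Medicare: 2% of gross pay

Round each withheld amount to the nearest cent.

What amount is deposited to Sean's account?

State disability insurance: $6,156.36 × 0.005 = $30.78
Paid family leave insurance: $6,156.36 × 0.005 = $30.78
Medicare: $6,156.36 × 0.02 = $123.13
AD&D insurance premium: $176.23
Total deductions = $30.78 + $30.78 + $123.13 + $176.23 = $360.92
Net pay = $6,156.36 − $360.92 = $5,795.44

$5,795.44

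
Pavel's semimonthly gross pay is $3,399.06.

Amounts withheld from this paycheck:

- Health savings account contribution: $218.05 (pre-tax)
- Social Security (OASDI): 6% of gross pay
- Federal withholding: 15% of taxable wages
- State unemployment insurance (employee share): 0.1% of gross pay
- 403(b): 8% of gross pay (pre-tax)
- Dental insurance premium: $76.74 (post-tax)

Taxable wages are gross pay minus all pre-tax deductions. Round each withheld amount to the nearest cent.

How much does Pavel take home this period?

Health savings account contribution: $218.05
403(b): $3,399.06 × 0.08 = $271.92
Pre-tax total = $218.05 + $271.92 = $489.97
Taxable wages = $3,399.06 − $489.97 = $2,909.09
Federal withholding: $2,909.09 × 0.15 = $436.36
Social Security (OASDI): $3,399.06 × 0.06 = $203.94
State unemployment insurance (employee share): $3,399.06 × 0.001 = $3.40
Dental insurance premium: $76.74
Total deductions = $218.05 + $271.92 + $436.36 + $203.94 + $3.40 + $76.74 = $1,210.41
Net pay = $3,399.06 − $1,210.41 = $2,188.65

$2,188.65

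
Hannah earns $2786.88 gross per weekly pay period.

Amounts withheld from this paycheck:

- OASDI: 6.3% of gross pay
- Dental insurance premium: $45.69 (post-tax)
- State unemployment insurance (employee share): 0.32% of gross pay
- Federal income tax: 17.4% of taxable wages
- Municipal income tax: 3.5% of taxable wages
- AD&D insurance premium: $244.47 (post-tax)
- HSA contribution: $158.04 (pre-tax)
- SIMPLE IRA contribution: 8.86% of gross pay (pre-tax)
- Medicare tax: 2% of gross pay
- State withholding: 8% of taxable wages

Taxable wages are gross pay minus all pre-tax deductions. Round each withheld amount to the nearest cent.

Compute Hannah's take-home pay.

SIMPLE IRA contribution: $2786.88 × 0.0886 = $246.92
HSA contribution: $158.04
Pre-tax total = $246.92 + $158.04 = $404.96
Taxable wages = $2786.88 − $404.96 = $2381.92
Federal income tax: $2381.92 × 0.174 = $414.45
State withholding: $2381.92 × 0.08 = $190.55
Municipal income tax: $2381.92 × 0.035 = $83.37
OASDI: $2786.88 × 0.063 = $175.57
Medicare tax: $2786.88 × 0.02 = $55.74
State unemployment insurance (employee share): $2786.88 × 0.0032 = $8.92
Dental insurance premium: $45.69
AD&D insurance premium: $244.47
Total deductions = $246.92 + $158.04 + $414.45 + $190.55 + $83.37 + $175.57 + $55.74 + $8.92 + $45.69 + $244.47 = $1623.72
Net pay = $2786.88 − $1623.72 = $1163.16

$1163.16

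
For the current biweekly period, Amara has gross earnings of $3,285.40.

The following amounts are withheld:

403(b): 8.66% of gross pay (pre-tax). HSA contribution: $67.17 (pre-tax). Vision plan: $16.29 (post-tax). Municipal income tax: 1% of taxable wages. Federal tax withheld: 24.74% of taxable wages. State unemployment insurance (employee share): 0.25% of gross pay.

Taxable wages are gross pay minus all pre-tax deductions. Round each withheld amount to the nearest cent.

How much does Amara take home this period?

HSA contribution: $67.17
403(b): $3,285.40 × 0.0866 = $284.52
Pre-tax total = $67.17 + $284.52 = $351.69
Taxable wages = $3,285.40 − $351.69 = $2,933.71
Municipal income tax: $2,933.71 × 0.01 = $29.34
Federal tax withheld: $2,933.71 × 0.2474 = $725.80
State unemployment insurance (employee share): $3,285.40 × 0.0025 = $8.21
Vision plan: $16.29
Total deductions = $67.17 + $284.52 + $29.34 + $725.80 + $8.21 + $16.29 = $1,131.33
Net pay = $3,285.40 − $1,131.33 = $2,154.07

$2,154.07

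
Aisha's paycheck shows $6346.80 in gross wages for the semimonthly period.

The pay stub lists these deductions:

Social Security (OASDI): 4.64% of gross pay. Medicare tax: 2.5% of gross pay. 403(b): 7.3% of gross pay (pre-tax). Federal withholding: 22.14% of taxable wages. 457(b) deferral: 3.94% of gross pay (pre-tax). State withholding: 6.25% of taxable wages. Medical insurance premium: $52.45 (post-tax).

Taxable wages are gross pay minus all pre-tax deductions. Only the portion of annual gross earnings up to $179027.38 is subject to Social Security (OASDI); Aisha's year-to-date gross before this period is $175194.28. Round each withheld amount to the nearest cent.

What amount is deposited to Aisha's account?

$3645.11

403(b): $6346.80 × 0.073 = $463.32
457(b) deferral: $6346.80 × 0.0394 = $250.06
Pre-tax total = $463.32 + $250.06 = $713.38
Taxable wages = $6346.80 − $713.38 = $5633.42
State withholding: $5633.42 × 0.0625 = $352.09
Federal withholding: $5633.42 × 0.2214 = $1247.24
Social Security (OASDI): only $179027.38 − $175194.28 = $3833.10 of this check is subject → $3833.10 × 0.0464 = $177.86
Medicare tax: $6346.80 × 0.025 = $158.67
Medical insurance premium: $52.45
Total deductions = $463.32 + $250.06 + $352.09 + $1247.24 + $177.86 + $158.67 + $52.45 = $2701.69
Net pay = $6346.80 − $2701.69 = $3645.11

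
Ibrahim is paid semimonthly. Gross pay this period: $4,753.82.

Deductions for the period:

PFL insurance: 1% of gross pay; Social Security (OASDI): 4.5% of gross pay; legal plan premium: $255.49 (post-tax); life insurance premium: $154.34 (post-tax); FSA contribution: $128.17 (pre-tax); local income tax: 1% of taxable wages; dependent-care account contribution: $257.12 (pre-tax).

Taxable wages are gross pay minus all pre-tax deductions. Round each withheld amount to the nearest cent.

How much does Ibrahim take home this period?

Dependent-care account contribution: $257.12
FSA contribution: $128.17
Pre-tax total = $257.12 + $128.17 = $385.29
Taxable wages = $4,753.82 − $385.29 = $4,368.53
Local income tax: $4,368.53 × 0.01 = $43.69
Social Security (OASDI): $4,753.82 × 0.045 = $213.92
PFL insurance: $4,753.82 × 0.01 = $47.54
Legal plan premium: $255.49
Life insurance premium: $154.34
Total deductions = $257.12 + $128.17 + $43.69 + $213.92 + $47.54 + $255.49 + $154.34 = $1,100.27
Net pay = $4,753.82 − $1,100.27 = $3,653.55

$3,653.55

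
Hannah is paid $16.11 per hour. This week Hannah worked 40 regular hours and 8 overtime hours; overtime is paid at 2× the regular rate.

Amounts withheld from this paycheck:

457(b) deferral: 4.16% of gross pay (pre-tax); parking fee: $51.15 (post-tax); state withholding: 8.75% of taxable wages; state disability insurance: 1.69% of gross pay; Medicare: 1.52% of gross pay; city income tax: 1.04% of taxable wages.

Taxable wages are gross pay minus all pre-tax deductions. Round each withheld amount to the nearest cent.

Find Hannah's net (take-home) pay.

$699.87

Regular pay: 40 × $16.11 = $644.40
Overtime pay: 8 × $16.11 × 2 = $257.76
Gross pay = $644.40 + $257.76 = $902.16
457(b) deferral: $902.16 × 0.0416 = $37.53
Taxable wages = $902.16 − $37.53 = $864.63
City income tax: $864.63 × 0.0104 = $8.99
State withholding: $864.63 × 0.0875 = $75.66
Medicare: $902.16 × 0.0152 = $13.71
State disability insurance: $902.16 × 0.0169 = $15.25
Parking fee: $51.15
Total deductions = $37.53 + $8.99 + $75.66 + $13.71 + $15.25 + $51.15 = $202.29
Net pay = $902.16 − $202.29 = $699.87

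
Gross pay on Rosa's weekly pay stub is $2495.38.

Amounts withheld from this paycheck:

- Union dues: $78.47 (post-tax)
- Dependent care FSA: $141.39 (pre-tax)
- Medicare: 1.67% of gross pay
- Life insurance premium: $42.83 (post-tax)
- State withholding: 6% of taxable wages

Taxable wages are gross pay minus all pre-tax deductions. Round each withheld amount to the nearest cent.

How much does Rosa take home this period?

$2049.78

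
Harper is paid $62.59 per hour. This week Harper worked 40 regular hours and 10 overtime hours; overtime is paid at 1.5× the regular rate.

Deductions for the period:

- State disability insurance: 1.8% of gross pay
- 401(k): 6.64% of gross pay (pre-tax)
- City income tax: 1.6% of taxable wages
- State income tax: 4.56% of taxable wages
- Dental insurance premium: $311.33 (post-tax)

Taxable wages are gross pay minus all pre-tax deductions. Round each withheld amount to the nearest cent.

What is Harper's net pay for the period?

$2,642.61

Regular pay: 40 × $62.59 = $2,503.60
Overtime pay: 10 × $62.59 × 1.5 = $938.85
Gross pay = $2,503.60 + $938.85 = $3,442.45
401(k): $3,442.45 × 0.0664 = $228.58
Taxable wages = $3,442.45 − $228.58 = $3,213.87
City income tax: $3,213.87 × 0.016 = $51.42
State income tax: $3,213.87 × 0.0456 = $146.55
State disability insurance: $3,442.45 × 0.018 = $61.96
Dental insurance premium: $311.33
Total deductions = $228.58 + $51.42 + $146.55 + $61.96 + $311.33 = $799.84
Net pay = $3,442.45 − $799.84 = $2,642.61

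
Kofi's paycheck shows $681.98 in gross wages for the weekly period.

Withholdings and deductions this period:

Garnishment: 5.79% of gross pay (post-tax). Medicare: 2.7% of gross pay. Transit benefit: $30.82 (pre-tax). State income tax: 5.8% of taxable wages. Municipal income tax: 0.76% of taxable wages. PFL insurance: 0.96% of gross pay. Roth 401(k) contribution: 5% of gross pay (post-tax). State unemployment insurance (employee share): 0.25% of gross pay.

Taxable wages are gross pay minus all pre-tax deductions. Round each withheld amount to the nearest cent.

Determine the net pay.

$508.19

Transit benefit: $30.82
Taxable wages = $681.98 − $30.82 = $651.16
State income tax: $651.16 × 0.058 = $37.77
Municipal income tax: $651.16 × 0.0076 = $4.95
State unemployment insurance (employee share): $681.98 × 0.0025 = $1.70
PFL insurance: $681.98 × 0.0096 = $6.55
Medicare: $681.98 × 0.027 = $18.41
Roth 401(k) contribution: $681.98 × 0.05 = $34.10
Garnishment: $681.98 × 0.0579 = $39.49
Total deductions = $30.82 + $37.77 + $4.95 + $1.70 + $6.55 + $18.41 + $34.10 + $39.49 = $173.79
Net pay = $681.98 − $173.79 = $508.19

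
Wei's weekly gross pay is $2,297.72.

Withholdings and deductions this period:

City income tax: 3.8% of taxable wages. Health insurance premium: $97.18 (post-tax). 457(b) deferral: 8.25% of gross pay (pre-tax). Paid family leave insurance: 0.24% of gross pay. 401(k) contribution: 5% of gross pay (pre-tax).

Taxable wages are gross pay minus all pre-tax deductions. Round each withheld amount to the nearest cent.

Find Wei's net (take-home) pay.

$1,814.84

401(k) contribution: $2,297.72 × 0.05 = $114.89
457(b) deferral: $2,297.72 × 0.0825 = $189.56
Pre-tax total = $114.89 + $189.56 = $304.45
Taxable wages = $2,297.72 − $304.45 = $1,993.27
City income tax: $1,993.27 × 0.038 = $75.74
Paid family leave insurance: $2,297.72 × 0.0024 = $5.51
Health insurance premium: $97.18
Total deductions = $114.89 + $189.56 + $75.74 + $5.51 + $97.18 = $482.88
Net pay = $2,297.72 − $482.88 = $1,814.84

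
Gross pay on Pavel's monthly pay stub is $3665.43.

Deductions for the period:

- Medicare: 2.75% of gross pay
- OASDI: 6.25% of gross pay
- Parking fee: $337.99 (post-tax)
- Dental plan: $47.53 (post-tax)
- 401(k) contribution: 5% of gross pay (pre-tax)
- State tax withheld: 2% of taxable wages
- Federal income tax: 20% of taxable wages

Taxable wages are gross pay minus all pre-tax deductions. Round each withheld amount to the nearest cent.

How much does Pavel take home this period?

$2000.68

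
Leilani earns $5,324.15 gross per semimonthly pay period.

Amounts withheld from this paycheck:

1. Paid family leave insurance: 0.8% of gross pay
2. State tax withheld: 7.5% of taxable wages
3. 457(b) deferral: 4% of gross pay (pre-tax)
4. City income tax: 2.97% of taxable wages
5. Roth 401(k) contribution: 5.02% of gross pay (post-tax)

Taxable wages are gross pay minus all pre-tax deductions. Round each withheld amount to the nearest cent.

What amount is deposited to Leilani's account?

457(b) deferral: $5,324.15 × 0.04 = $212.97
Taxable wages = $5,324.15 − $212.97 = $5,111.18
City income tax: $5,111.18 × 0.0297 = $151.80
State tax withheld: $5,111.18 × 0.075 = $383.34
Paid family leave insurance: $5,324.15 × 0.008 = $42.59
Roth 401(k) contribution: $5,324.15 × 0.0502 = $267.27
Total deductions = $212.97 + $151.80 + $383.34 + $42.59 + $267.27 = $1,057.97
Net pay = $5,324.15 − $1,057.97 = $4,266.18

$4,266.18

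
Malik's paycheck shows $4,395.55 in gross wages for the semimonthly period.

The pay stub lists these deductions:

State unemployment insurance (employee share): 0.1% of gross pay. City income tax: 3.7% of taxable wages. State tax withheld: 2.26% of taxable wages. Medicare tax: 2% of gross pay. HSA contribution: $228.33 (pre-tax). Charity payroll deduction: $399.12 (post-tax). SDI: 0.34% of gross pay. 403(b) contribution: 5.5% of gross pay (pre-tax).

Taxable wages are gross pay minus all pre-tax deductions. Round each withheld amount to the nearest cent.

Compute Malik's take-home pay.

$3,185.13

403(b) contribution: $4,395.55 × 0.055 = $241.76
HSA contribution: $228.33
Pre-tax total = $241.76 + $228.33 = $470.09
Taxable wages = $4,395.55 − $470.09 = $3,925.46
State tax withheld: $3,925.46 × 0.0226 = $88.72
City income tax: $3,925.46 × 0.037 = $145.24
State unemployment insurance (employee share): $4,395.55 × 0.001 = $4.40
SDI: $4,395.55 × 0.0034 = $14.94
Medicare tax: $4,395.55 × 0.02 = $87.91
Charity payroll deduction: $399.12
Total deductions = $241.76 + $228.33 + $88.72 + $145.24 + $4.40 + $14.94 + $87.91 + $399.12 = $1,210.42
Net pay = $4,395.55 − $1,210.42 = $3,185.13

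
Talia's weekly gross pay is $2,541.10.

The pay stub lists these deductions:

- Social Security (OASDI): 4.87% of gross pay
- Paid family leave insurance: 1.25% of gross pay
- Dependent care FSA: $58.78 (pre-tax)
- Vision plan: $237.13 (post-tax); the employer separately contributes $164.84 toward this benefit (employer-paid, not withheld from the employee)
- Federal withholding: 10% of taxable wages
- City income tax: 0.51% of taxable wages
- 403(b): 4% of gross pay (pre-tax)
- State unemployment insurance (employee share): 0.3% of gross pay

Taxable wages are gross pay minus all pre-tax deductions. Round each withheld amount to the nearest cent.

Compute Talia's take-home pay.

$1,730.21

403(b): $2,541.10 × 0.04 = $101.64
Dependent care FSA: $58.78
Pre-tax total = $101.64 + $58.78 = $160.42
Taxable wages = $2,541.10 − $160.42 = $2,380.68
City income tax: $2,380.68 × 0.0051 = $12.14
Federal withholding: $2,380.68 × 0.1 = $238.07
State unemployment insurance (employee share): $2,541.10 × 0.003 = $7.62
Social Security (OASDI): $2,541.10 × 0.0487 = $123.75
Paid family leave insurance: $2,541.10 × 0.0125 = $31.76
Vision plan: $237.13
(Employer's $164.84 toward vision plan is not withheld from the employee.)
Total deductions = $101.64 + $58.78 + $12.14 + $238.07 + $7.62 + $123.75 + $31.76 + $237.13 = $810.89
Net pay = $2,541.10 − $810.89 = $1,730.21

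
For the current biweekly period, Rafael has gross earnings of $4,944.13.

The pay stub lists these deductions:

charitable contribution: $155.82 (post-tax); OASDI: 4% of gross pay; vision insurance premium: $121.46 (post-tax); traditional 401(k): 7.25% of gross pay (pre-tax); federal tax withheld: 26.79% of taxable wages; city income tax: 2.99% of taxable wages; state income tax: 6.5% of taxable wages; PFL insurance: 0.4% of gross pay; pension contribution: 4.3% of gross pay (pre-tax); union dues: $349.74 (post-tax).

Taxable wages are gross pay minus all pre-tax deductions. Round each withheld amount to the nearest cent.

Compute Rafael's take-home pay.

Traditional 401(k): $4,944.13 × 0.0725 = $358.45
Pension contribution: $4,944.13 × 0.043 = $212.60
Pre-tax total = $358.45 + $212.60 = $571.05
Taxable wages = $4,944.13 − $571.05 = $4,373.08
Federal tax withheld: $4,373.08 × 0.2679 = $1,171.55
State income tax: $4,373.08 × 0.065 = $284.25
City income tax: $4,373.08 × 0.0299 = $130.76
PFL insurance: $4,944.13 × 0.004 = $19.78
OASDI: $4,944.13 × 0.04 = $197.77
Vision insurance premium: $121.46
Union dues: $349.74
Charitable contribution: $155.82
Total deductions = $358.45 + $212.60 + $1,171.55 + $284.25 + $130.76 + $19.78 + $197.77 + $121.46 + $349.74 + $155.82 = $3,002.18
Net pay = $4,944.13 − $3,002.18 = $1,941.95

$1,941.95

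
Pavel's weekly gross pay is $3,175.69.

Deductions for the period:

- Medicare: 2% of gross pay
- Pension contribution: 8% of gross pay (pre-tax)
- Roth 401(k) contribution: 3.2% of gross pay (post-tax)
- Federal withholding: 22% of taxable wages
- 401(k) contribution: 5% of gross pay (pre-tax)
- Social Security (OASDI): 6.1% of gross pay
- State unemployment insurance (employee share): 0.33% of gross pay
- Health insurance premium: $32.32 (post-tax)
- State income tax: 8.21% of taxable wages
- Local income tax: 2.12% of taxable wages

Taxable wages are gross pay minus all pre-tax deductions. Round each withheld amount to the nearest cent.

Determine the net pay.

Pension contribution: $3,175.69 × 0.08 = $254.06
401(k) contribution: $3,175.69 × 0.05 = $158.78
Pre-tax total = $254.06 + $158.78 = $412.84
Taxable wages = $3,175.69 − $412.84 = $2,762.85
State income tax: $2,762.85 × 0.0821 = $226.83
Local income tax: $2,762.85 × 0.0212 = $58.57
Federal withholding: $2,762.85 × 0.22 = $607.83
Medicare: $3,175.69 × 0.02 = $63.51
Social Security (OASDI): $3,175.69 × 0.061 = $193.72
State unemployment insurance (employee share): $3,175.69 × 0.0033 = $10.48
Health insurance premium: $32.32
Roth 401(k) contribution: $3,175.69 × 0.032 = $101.62
Total deductions = $254.06 + $158.78 + $226.83 + $58.57 + $607.83 + $63.51 + $193.72 + $10.48 + $32.32 + $101.62 = $1,707.72
Net pay = $3,175.69 − $1,707.72 = $1,467.97

$1,467.97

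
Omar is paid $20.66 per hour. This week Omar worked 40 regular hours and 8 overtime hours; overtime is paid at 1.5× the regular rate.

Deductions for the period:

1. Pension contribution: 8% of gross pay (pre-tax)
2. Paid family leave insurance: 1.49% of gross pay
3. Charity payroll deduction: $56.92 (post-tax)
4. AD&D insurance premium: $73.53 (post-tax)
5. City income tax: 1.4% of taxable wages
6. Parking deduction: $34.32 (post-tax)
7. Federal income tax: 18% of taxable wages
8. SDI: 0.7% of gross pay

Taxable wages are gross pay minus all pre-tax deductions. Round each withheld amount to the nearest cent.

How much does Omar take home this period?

Regular pay: 40 × $20.66 = $826.40
Overtime pay: 8 × $20.66 × 1.5 = $247.92
Gross pay = $826.40 + $247.92 = $1,074.32
Pension contribution: $1,074.32 × 0.08 = $85.95
Taxable wages = $1,074.32 − $85.95 = $988.37
Federal income tax: $988.37 × 0.18 = $177.91
City income tax: $988.37 × 0.014 = $13.84
SDI: $1,074.32 × 0.007 = $7.52
Paid family leave insurance: $1,074.32 × 0.0149 = $16.01
Parking deduction: $34.32
Charity payroll deduction: $56.92
AD&D insurance premium: $73.53
Total deductions = $85.95 + $177.91 + $13.84 + $7.52 + $16.01 + $34.32 + $56.92 + $73.53 = $466.00
Net pay = $1,074.32 − $466.00 = $608.32

$608.32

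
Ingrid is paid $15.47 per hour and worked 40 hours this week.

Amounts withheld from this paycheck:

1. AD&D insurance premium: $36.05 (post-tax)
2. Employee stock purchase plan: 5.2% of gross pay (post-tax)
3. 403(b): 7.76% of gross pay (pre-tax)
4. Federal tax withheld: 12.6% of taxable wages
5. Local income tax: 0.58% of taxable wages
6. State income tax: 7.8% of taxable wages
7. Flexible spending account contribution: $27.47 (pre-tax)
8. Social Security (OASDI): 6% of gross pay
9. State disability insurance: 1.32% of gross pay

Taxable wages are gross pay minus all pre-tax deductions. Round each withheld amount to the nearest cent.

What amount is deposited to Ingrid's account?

$315.79

Gross pay: 40 × $15.47 = $618.80
403(b): $618.80 × 0.0776 = $48.02
Flexible spending account contribution: $27.47
Pre-tax total = $48.02 + $27.47 = $75.49
Taxable wages = $618.80 − $75.49 = $543.31
Local income tax: $543.31 × 0.0058 = $3.15
Federal tax withheld: $543.31 × 0.126 = $68.46
State income tax: $543.31 × 0.078 = $42.38
State disability insurance: $618.80 × 0.0132 = $8.17
Social Security (OASDI): $618.80 × 0.06 = $37.13
AD&D insurance premium: $36.05
Employee stock purchase plan: $618.80 × 0.052 = $32.18
Total deductions = $48.02 + $27.47 + $3.15 + $68.46 + $42.38 + $8.17 + $37.13 + $36.05 + $32.18 = $303.01
Net pay = $618.80 − $303.01 = $315.79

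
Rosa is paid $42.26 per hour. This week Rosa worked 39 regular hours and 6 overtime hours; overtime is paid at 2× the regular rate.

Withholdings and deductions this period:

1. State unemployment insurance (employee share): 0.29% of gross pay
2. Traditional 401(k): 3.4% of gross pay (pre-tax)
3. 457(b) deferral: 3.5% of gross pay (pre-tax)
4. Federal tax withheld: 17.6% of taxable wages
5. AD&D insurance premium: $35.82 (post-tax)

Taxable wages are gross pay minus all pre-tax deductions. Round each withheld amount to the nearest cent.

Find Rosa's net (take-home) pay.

$1,611.33

Regular pay: 39 × $42.26 = $1,648.14
Overtime pay: 6 × $42.26 × 2 = $507.12
Gross pay = $1,648.14 + $507.12 = $2,155.26
457(b) deferral: $2,155.26 × 0.035 = $75.43
Traditional 401(k): $2,155.26 × 0.034 = $73.28
Pre-tax total = $75.43 + $73.28 = $148.71
Taxable wages = $2,155.26 − $148.71 = $2,006.55
Federal tax withheld: $2,006.55 × 0.176 = $353.15
State unemployment insurance (employee share): $2,155.26 × 0.0029 = $6.25
AD&D insurance premium: $35.82
Total deductions = $75.43 + $73.28 + $353.15 + $6.25 + $35.82 = $543.93
Net pay = $2,155.26 − $543.93 = $1,611.33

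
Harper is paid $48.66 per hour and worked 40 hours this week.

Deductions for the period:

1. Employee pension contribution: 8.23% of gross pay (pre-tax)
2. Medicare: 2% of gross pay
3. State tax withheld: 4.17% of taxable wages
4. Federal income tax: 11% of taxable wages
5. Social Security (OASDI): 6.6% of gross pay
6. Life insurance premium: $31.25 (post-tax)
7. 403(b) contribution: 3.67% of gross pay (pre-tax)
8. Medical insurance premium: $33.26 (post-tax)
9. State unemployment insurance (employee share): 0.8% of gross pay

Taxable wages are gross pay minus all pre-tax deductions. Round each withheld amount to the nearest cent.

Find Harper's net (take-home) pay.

$1,207.17

Gross pay: 40 × $48.66 = $1,946.40
Employee pension contribution: $1,946.40 × 0.0823 = $160.19
403(b) contribution: $1,946.40 × 0.0367 = $71.43
Pre-tax total = $160.19 + $71.43 = $231.62
Taxable wages = $1,946.40 − $231.62 = $1,714.78
State tax withheld: $1,714.78 × 0.0417 = $71.51
Federal income tax: $1,714.78 × 0.11 = $188.63
Social Security (OASDI): $1,946.40 × 0.066 = $128.46
State unemployment insurance (employee share): $1,946.40 × 0.008 = $15.57
Medicare: $1,946.40 × 0.02 = $38.93
Medical insurance premium: $33.26
Life insurance premium: $31.25
Total deductions = $160.19 + $71.43 + $71.51 + $188.63 + $128.46 + $15.57 + $38.93 + $33.26 + $31.25 = $739.23
Net pay = $1,946.40 − $739.23 = $1,207.17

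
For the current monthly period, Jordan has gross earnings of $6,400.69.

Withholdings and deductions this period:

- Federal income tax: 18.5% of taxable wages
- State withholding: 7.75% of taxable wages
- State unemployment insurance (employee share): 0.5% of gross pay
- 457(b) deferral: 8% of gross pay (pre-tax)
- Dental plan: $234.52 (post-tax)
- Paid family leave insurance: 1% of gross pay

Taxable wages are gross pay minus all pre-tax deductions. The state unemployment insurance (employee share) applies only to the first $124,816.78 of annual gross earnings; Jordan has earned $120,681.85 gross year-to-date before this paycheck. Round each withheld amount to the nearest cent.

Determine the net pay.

457(b) deferral: $6,400.69 × 0.08 = $512.06
Taxable wages = $6,400.69 − $512.06 = $5,888.63
State withholding: $5,888.63 × 0.0775 = $456.37
Federal income tax: $5,888.63 × 0.185 = $1,089.40
Paid family leave insurance: $6,400.69 × 0.01 = $64.01
State unemployment insurance (employee share): only $124,816.78 − $120,681.85 = $4,134.93 of this check is subject → $4,134.93 × 0.005 = $20.67
Dental plan: $234.52
Total deductions = $512.06 + $456.37 + $1,089.40 + $64.01 + $20.67 + $234.52 = $2,377.03
Net pay = $6,400.69 − $2,377.03 = $4,023.66

$4,023.66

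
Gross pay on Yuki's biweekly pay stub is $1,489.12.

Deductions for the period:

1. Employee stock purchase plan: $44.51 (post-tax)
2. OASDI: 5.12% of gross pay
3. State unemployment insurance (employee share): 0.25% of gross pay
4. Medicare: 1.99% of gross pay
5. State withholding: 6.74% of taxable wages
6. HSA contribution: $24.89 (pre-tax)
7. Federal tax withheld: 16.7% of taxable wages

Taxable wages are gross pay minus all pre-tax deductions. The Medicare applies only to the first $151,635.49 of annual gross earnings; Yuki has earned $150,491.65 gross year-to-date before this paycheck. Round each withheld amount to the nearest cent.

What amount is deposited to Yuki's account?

HSA contribution: $24.89
Taxable wages = $1,489.12 − $24.89 = $1,464.23
State withholding: $1,464.23 × 0.0674 = $98.69
Federal tax withheld: $1,464.23 × 0.167 = $244.53
Medicare: only $151,635.49 − $150,491.65 = $1,143.84 of this check is subject → $1,143.84 × 0.0199 = $22.76
State unemployment insurance (employee share): $1,489.12 × 0.0025 = $3.72
OASDI: $1,489.12 × 0.0512 = $76.24
Employee stock purchase plan: $44.51
Total deductions = $24.89 + $98.69 + $244.53 + $22.76 + $3.72 + $76.24 + $44.51 = $515.34
Net pay = $1,489.12 − $515.34 = $973.78

$973.78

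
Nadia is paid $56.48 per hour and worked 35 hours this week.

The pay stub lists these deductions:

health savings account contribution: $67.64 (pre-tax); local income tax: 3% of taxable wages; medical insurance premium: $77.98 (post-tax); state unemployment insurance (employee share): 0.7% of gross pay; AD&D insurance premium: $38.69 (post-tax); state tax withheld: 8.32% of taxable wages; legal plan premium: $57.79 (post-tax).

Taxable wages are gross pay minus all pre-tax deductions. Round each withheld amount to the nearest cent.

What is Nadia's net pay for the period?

Gross pay: 35 × $56.48 = $1,976.80
Health savings account contribution: $67.64
Taxable wages = $1,976.80 − $67.64 = $1,909.16
Local income tax: $1,909.16 × 0.03 = $57.27
State tax withheld: $1,909.16 × 0.0832 = $158.84
State unemployment insurance (employee share): $1,976.80 × 0.007 = $13.84
Legal plan premium: $57.79
Medical insurance premium: $77.98
AD&D insurance premium: $38.69
Total deductions = $67.64 + $57.27 + $158.84 + $13.84 + $57.79 + $77.98 + $38.69 = $472.05
Net pay = $1,976.80 − $472.05 = $1,504.75

$1,504.75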